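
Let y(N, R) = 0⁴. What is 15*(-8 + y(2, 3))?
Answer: -120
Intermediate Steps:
y(N, R) = 0
15*(-8 + y(2, 3)) = 15*(-8 + 0) = 15*(-8) = -120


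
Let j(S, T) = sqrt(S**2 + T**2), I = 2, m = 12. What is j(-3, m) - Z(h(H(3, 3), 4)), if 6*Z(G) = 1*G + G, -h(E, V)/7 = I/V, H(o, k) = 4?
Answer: 7/6 + 3*sqrt(17) ≈ 13.536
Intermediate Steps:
h(E, V) = -14/V
Z(G) = G/3 (Z(G) = (1*G + G)/6 = (G + G)/6 = (2*G)/6 = G/3)
j(-3, m) - Z(h(H(3, 3), 4)) = sqrt((-3)**2 + 12**2) - (-14/4)/3 = sqrt(9 + 144) - (-14*1/4)/3 = sqrt(153) - (-7)/(3*2) = 3*sqrt(17) - 1*(-7/6) = 3*sqrt(17) + 7/6 = 7/6 + 3*sqrt(17)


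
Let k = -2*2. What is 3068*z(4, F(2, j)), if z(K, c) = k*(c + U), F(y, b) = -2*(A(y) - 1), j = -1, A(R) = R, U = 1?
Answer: 12272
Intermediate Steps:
k = -4
F(y, b) = 2 - 2*y (F(y, b) = -2*(y - 1) = -2*(-1 + y) = 2 - 2*y)
z(K, c) = -4 - 4*c (z(K, c) = -4*(c + 1) = -4*(1 + c) = -4 - 4*c)
3068*z(4, F(2, j)) = 3068*(-4 - 4*(2 - 2*2)) = 3068*(-4 - 4*(2 - 4)) = 3068*(-4 - 4*(-2)) = 3068*(-4 + 8) = 3068*4 = 12272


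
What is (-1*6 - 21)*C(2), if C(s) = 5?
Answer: -135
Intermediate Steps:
(-1*6 - 21)*C(2) = (-1*6 - 21)*5 = (-6 - 21)*5 = -27*5 = -135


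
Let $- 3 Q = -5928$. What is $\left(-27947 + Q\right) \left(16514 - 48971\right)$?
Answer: $842940747$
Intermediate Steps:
$Q = 1976$ ($Q = \left(- \frac{1}{3}\right) \left(-5928\right) = 1976$)
$\left(-27947 + Q\right) \left(16514 - 48971\right) = \left(-27947 + 1976\right) \left(16514 - 48971\right) = \left(-25971\right) \left(-32457\right) = 842940747$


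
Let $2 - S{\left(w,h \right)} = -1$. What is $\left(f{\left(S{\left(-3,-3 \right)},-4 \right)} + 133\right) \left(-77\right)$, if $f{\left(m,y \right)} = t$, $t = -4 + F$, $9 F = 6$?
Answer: $- \frac{29953}{3} \approx -9984.3$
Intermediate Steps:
$F = \frac{2}{3}$ ($F = \frac{1}{9} \cdot 6 = \frac{2}{3} \approx 0.66667$)
$S{\left(w,h \right)} = 3$ ($S{\left(w,h \right)} = 2 - -1 = 2 + 1 = 3$)
$t = - \frac{10}{3}$ ($t = -4 + \frac{2}{3} = - \frac{10}{3} \approx -3.3333$)
$f{\left(m,y \right)} = - \frac{10}{3}$
$\left(f{\left(S{\left(-3,-3 \right)},-4 \right)} + 133\right) \left(-77\right) = \left(- \frac{10}{3} + 133\right) \left(-77\right) = \frac{389}{3} \left(-77\right) = - \frac{29953}{3}$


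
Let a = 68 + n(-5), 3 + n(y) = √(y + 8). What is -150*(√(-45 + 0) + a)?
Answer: -9750 - 150*√3 - 450*I*√5 ≈ -10010.0 - 1006.2*I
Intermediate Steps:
n(y) = -3 + √(8 + y) (n(y) = -3 + √(y + 8) = -3 + √(8 + y))
a = 65 + √3 (a = 68 + (-3 + √(8 - 5)) = 68 + (-3 + √3) = 65 + √3 ≈ 66.732)
-150*(√(-45 + 0) + a) = -150*(√(-45 + 0) + (65 + √3)) = -150*(√(-45) + (65 + √3)) = -150*(3*I*√5 + (65 + √3)) = -150*(65 + √3 + 3*I*√5) = -9750 - 150*√3 - 450*I*√5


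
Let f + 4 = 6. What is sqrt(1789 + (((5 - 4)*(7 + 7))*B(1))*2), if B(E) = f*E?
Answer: 3*sqrt(205) ≈ 42.953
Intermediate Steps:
f = 2 (f = -4 + 6 = 2)
B(E) = 2*E
sqrt(1789 + (((5 - 4)*(7 + 7))*B(1))*2) = sqrt(1789 + (((5 - 4)*(7 + 7))*(2*1))*2) = sqrt(1789 + ((1*14)*2)*2) = sqrt(1789 + (14*2)*2) = sqrt(1789 + 28*2) = sqrt(1789 + 56) = sqrt(1845) = 3*sqrt(205)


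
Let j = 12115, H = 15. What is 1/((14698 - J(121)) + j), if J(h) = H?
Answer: 1/26798 ≈ 3.7316e-5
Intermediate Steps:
J(h) = 15
1/((14698 - J(121)) + j) = 1/((14698 - 1*15) + 12115) = 1/((14698 - 15) + 12115) = 1/(14683 + 12115) = 1/26798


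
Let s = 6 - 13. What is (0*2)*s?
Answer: 0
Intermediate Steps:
s = -7
(0*2)*s = (0*2)*(-7) = 0*(-7) = 0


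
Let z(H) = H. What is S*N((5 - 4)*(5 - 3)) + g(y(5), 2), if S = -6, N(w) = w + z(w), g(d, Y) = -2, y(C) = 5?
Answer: -26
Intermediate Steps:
N(w) = 2*w (N(w) = w + w = 2*w)
S*N((5 - 4)*(5 - 3)) + g(y(5), 2) = -12*(5 - 4)*(5 - 3) - 2 = -12*1*2 - 2 = -12*2 - 2 = -6*4 - 2 = -24 - 2 = -26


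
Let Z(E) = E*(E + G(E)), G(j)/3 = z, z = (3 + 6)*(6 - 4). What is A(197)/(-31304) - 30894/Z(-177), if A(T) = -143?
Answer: -24717757/17474856 ≈ -1.4145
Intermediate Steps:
z = 18 (z = 9*2 = 18)
G(j) = 54 (G(j) = 3*18 = 54)
Z(E) = E*(54 + E) (Z(E) = E*(E + 54) = E*(54 + E))
A(197)/(-31304) - 30894/Z(-177) = -143/(-31304) - 30894*(-1/(177*(54 - 177))) = -143*(-1/31304) - 30894/((-177*(-123))) = 11/2408 - 30894/21771 = 11/2408 - 30894*1/21771 = 11/2408 - 10298/7257 = -24717757/17474856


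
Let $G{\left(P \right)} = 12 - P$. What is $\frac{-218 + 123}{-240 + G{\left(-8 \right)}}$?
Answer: $\frac{19}{44} \approx 0.43182$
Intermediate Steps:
$\frac{-218 + 123}{-240 + G{\left(-8 \right)}} = \frac{-218 + 123}{-240 + \left(12 - -8\right)} = - \frac{95}{-240 + \left(12 + 8\right)} = - \frac{95}{-240 + 20} = - \frac{95}{-220} = \left(-95\right) \left(- \frac{1}{220}\right) = \frac{19}{44}$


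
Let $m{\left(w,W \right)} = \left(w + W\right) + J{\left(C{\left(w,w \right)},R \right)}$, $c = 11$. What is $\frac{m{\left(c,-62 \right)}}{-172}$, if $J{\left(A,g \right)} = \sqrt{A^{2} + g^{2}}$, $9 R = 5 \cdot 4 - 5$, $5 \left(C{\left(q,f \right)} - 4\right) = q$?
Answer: $\frac{51}{172} - \frac{\sqrt{9274}}{2580} \approx 0.25919$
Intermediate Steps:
$C{\left(q,f \right)} = 4 + \frac{q}{5}$
$R = \frac{5}{3}$ ($R = \frac{5 \cdot 4 - 5}{9} = \frac{20 - 5}{9} = \frac{1}{9} \cdot 15 = \frac{5}{3} \approx 1.6667$)
$m{\left(w,W \right)} = W + w + \sqrt{\frac{25}{9} + \left(4 + \frac{w}{5}\right)^{2}}$ ($m{\left(w,W \right)} = \left(w + W\right) + \sqrt{\left(4 + \frac{w}{5}\right)^{2} + \left(\frac{5}{3}\right)^{2}} = \left(W + w\right) + \sqrt{\left(4 + \frac{w}{5}\right)^{2} + \frac{25}{9}} = \left(W + w\right) + \sqrt{\frac{25}{9} + \left(4 + \frac{w}{5}\right)^{2}} = W + w + \sqrt{\frac{25}{9} + \left(4 + \frac{w}{5}\right)^{2}}$)
$\frac{m{\left(c,-62 \right)}}{-172} = \frac{-62 + 11 + \frac{\sqrt{625 + 9 \left(20 + 11\right)^{2}}}{15}}{-172} = \left(-62 + 11 + \frac{\sqrt{625 + 9 \cdot 31^{2}}}{15}\right) \left(- \frac{1}{172}\right) = \left(-62 + 11 + \frac{\sqrt{625 + 9 \cdot 961}}{15}\right) \left(- \frac{1}{172}\right) = \left(-62 + 11 + \frac{\sqrt{625 + 8649}}{15}\right) \left(- \frac{1}{172}\right) = \left(-62 + 11 + \frac{\sqrt{9274}}{15}\right) \left(- \frac{1}{172}\right) = \left(-51 + \frac{\sqrt{9274}}{15}\right) \left(- \frac{1}{172}\right) = \frac{51}{172} - \frac{\sqrt{9274}}{2580}$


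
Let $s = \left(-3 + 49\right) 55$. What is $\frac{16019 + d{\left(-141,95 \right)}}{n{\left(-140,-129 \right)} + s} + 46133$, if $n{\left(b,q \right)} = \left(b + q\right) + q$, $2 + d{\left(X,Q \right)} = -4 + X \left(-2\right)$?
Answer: $\frac{98371851}{2132} \approx 46141.0$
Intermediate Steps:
$d{\left(X,Q \right)} = -6 - 2 X$ ($d{\left(X,Q \right)} = -2 + \left(-4 + X \left(-2\right)\right) = -2 - \left(4 + 2 X\right) = -6 - 2 X$)
$n{\left(b,q \right)} = b + 2 q$
$s = 2530$ ($s = 46 \cdot 55 = 2530$)
$\frac{16019 + d{\left(-141,95 \right)}}{n{\left(-140,-129 \right)} + s} + 46133 = \frac{16019 - -276}{\left(-140 + 2 \left(-129\right)\right) + 2530} + 46133 = \frac{16019 + \left(-6 + 282\right)}{\left(-140 - 258\right) + 2530} + 46133 = \frac{16019 + 276}{-398 + 2530} + 46133 = \frac{16295}{2132} + 46133 = \frac{98371851}{2132}$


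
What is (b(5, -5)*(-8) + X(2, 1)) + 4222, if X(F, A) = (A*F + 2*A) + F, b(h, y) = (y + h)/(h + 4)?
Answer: 4228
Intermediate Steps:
b(h, y) = (h + y)/(4 + h)
X(F, A) = F + 2*A + A*F (X(F, A) = (2*A + A*F) + F = F + 2*A + A*F)
(b(5, -5)*(-8) + X(2, 1)) + 4222 = (((5 - 5)/(4 + 5))*(-8) + (2 + 2*1 + 1*2)) + 4222 = ((0/9)*(-8) + (2 + 2 + 2)) + 4222 = (((⅑)*0)*(-8) + 6) + 4222 = (0*(-8) + 6) + 4222 = (0 + 6) + 4222 = 6 + 4222 = 4228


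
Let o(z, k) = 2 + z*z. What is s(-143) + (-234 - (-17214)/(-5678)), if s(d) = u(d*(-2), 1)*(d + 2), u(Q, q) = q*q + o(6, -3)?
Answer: -16284594/2839 ≈ -5736.0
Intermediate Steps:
o(z, k) = 2 + z**2
u(Q, q) = 38 + q**2 (u(Q, q) = q*q + (2 + 6**2) = q**2 + (2 + 36) = q**2 + 38 = 38 + q**2)
s(d) = 78 + 39*d (s(d) = (38 + 1**2)*(d + 2) = (38 + 1)*(2 + d) = 39*(2 + d) = 78 + 39*d)
s(-143) + (-234 - (-17214)/(-5678)) = (78 + 39*(-143)) + (-234 - (-17214)/(-5678)) = (78 - 5577) + (-234 - (-17214)*(-1)/5678) = -5499 + (-234 - 1*8607/2839) = -5499 + (-234 - 8607/2839) = -5499 - 672933/2839 = -16284594/2839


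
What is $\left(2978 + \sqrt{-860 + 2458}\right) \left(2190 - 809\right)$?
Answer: $4112618 + 1381 \sqrt{1598} \approx 4.1678 \cdot 10^{6}$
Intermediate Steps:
$\left(2978 + \sqrt{-860 + 2458}\right) \left(2190 - 809\right) = \left(2978 + \sqrt{1598}\right) 1381 = 4112618 + 1381 \sqrt{1598}$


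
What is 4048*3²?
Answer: 36432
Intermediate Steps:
4048*3² = 4048*9 = 36432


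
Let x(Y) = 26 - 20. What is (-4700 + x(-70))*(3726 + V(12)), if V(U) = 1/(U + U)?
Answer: -209880475/12 ≈ -1.7490e+7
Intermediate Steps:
x(Y) = 6
V(U) = 1/(2*U)
(-4700 + x(-70))*(3726 + V(12)) = (-4700 + 6)*(3726 + (½)/12) = -4694*(3726 + (½)*(1/12)) = -4694*(3726 + 1/24) = -4694*89425/24 = -209880475/12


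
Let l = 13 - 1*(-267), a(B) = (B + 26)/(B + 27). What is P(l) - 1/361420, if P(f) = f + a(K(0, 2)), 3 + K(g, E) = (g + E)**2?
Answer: 355411389/1264970 ≈ 280.96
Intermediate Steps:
K(g, E) = -3 + (E + g)**2 (K(g, E) = -3 + (g + E)**2 = -3 + (E + g)**2)
a(B) = (26 + B)/(27 + B)
l = 280 (l = 13 + 267 = 280)
P(f) = 27/28 + f (P(f) = f + (26 + (-3 + (2 + 0)**2))/(27 + (-3 + (2 + 0)**2)) = f + (26 + (-3 + 2**2))/(27 + (-3 + 2**2)) = f + (26 + (-3 + 4))/(27 + (-3 + 4)) = f + (26 + 1)/(27 + 1) = f + 27/28 = 27/28 + f)
P(l) - 1/361420 = (27/28 + 280) - 1/361420 = 7867/28 - 1*1/361420 = 7867/28 - 1/361420 = 355411389/1264970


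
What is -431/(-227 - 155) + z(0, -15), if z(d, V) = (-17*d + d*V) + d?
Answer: 431/382 ≈ 1.1283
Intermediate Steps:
z(d, V) = -16*d + V*d (z(d, V) = (-17*d + V*d) + d = -16*d + V*d)
-431/(-227 - 155) + z(0, -15) = -431/(-227 - 155) + 0*(-16 - 15) = -431/(-382) + 0*(-31) = -431*(-1/382) + 0 = 431/382 + 0 = 431/382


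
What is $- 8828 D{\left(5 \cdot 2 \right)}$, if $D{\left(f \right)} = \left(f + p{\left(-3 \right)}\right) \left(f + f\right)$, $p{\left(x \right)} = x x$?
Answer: $-3354640$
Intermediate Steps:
$p{\left(x \right)} = x^{2}$
$D{\left(f \right)} = 2 f \left(9 + f\right)$ ($D{\left(f \right)} = \left(f + \left(-3\right)^{2}\right) \left(f + f\right) = \left(f + 9\right) 2 f = \left(9 + f\right) 2 f = 2 f \left(9 + f\right)$)
$- 8828 D{\left(5 \cdot 2 \right)} = - 8828 \cdot 2 \cdot 5 \cdot 2 \left(9 + 5 \cdot 2\right) = - 8828 \cdot 2 \cdot 10 \left(9 + 10\right) = - 8828 \cdot 2 \cdot 10 \cdot 19 = \left(-8828\right) 380 = -3354640$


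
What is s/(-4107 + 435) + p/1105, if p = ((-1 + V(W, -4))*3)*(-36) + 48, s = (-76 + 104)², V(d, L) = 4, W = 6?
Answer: -13822/29835 ≈ -0.46328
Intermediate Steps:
s = 784 (s = 28² = 784)
p = -276 (p = ((-1 + 4)*3)*(-36) + 48 = (3*3)*(-36) + 48 = 9*(-36) + 48 = -324 + 48 = -276)
s/(-4107 + 435) + p/1105 = 784/(-4107 + 435) - 276/1105 = 784/(-3672) - 276*1/1105 = 784*(-1/3672) - 276/1105 = -98/459 - 276/1105 = -13822/29835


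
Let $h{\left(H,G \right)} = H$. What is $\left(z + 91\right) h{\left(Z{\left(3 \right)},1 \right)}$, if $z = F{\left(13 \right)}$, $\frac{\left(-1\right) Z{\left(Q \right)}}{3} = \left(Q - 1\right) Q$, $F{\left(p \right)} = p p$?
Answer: $-4680$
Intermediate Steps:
$F{\left(p \right)} = p^{2}$
$Z{\left(Q \right)} = - 3 Q \left(-1 + Q\right)$ ($Z{\left(Q \right)} = - 3 \left(Q - 1\right) Q = - 3 \left(-1 + Q\right) Q = - 3 Q \left(-1 + Q\right)$)
$z = 169$ ($z = 13^{2} = 169$)
$\left(z + 91\right) h{\left(Z{\left(3 \right)},1 \right)} = \left(169 + 91\right) 3 \cdot 3 \left(1 - 3\right) = 260 \cdot 3 \cdot 3 \left(1 - 3\right) = 260 \cdot 3 \cdot 3 \left(-2\right) = 260 \left(-18\right) = -4680$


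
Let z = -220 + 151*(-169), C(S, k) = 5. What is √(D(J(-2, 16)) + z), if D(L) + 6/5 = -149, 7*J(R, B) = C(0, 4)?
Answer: I*√647230/5 ≈ 160.9*I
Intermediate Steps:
J(R, B) = 5/7 (J(R, B) = (⅐)*5 = 5/7)
D(L) = -751/5 (D(L) = -6/5 - 149 = -751/5)
z = -25739 (z = -220 - 25519 = -25739)
√(D(J(-2, 16)) + z) = √(-751/5 - 25739) = √(-129446/5) = I*√647230/5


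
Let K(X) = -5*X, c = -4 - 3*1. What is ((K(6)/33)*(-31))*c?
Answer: -2170/11 ≈ -197.27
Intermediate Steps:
c = -7 (c = -4 - 3 = -7)
((K(6)/33)*(-31))*c = ((-5*6/33)*(-31))*(-7) = (-30*1/33*(-31))*(-7) = -10/11*(-31)*(-7) = (310/11)*(-7) = -2170/11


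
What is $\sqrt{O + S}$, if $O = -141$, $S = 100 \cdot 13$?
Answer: $\sqrt{1159} \approx 34.044$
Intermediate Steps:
$S = 1300$
$\sqrt{O + S} = \sqrt{-141 + 1300} = \sqrt{1159}$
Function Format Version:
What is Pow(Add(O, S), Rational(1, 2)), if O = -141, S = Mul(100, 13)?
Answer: Pow(1159, Rational(1, 2)) ≈ 34.044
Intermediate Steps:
S = 1300
Pow(Add(O, S), Rational(1, 2)) = Pow(Add(-141, 1300), Rational(1, 2)) = Pow(1159, Rational(1, 2))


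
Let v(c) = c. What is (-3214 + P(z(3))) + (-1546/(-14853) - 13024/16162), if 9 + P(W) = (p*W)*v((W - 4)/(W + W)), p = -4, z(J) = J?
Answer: -386691496063/120027093 ≈ -3221.7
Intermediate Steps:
P(W) = -1 - 2*W (P(W) = -9 + (-4*W)*((W - 4)/(W + W)) = -9 + (-4*W)*((-4 + W)/((2*W))) = -9 + (-4*W)*((-4 + W)*(1/(2*W))) = -9 + (-4*W)*((-4 + W)/(2*W)) = -9 + (8 - 2*W) = -1 - 2*W)
(-3214 + P(z(3))) + (-1546/(-14853) - 13024/16162) = (-3214 + (-1 - 2*3)) + (-1546/(-14853) - 13024/16162) = (-3214 + (-1 - 6)) + (-1546*(-1/14853) - 13024*1/16162) = (-3214 - 7) + (1546/14853 - 6512/8081) = -3221 - 84229510/120027093 = -386691496063/120027093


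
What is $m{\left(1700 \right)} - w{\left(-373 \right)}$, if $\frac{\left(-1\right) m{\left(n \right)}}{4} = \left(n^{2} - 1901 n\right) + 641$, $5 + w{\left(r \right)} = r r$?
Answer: $1225112$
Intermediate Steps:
$w{\left(r \right)} = -5 + r^{2}$ ($w{\left(r \right)} = -5 + r r = -5 + r^{2}$)
$m{\left(n \right)} = -2564 - 4 n^{2} + 7604 n$ ($m{\left(n \right)} = - 4 \left(\left(n^{2} - 1901 n\right) + 641\right) = - 4 \left(641 + n^{2} - 1901 n\right) = -2564 - 4 n^{2} + 7604 n$)
$m{\left(1700 \right)} - w{\left(-373 \right)} = \left(-2564 - 4 \cdot 1700^{2} + 7604 \cdot 1700\right) - \left(-5 + \left(-373\right)^{2}\right) = \left(-2564 - 11560000 + 12926800\right) - \left(-5 + 139129\right) = \left(-2564 - 11560000 + 12926800\right) - 139124 = 1364236 - 139124 = 1225112$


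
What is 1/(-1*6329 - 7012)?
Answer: -1/13341 ≈ -7.4957e-5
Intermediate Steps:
1/(-1*6329 - 7012) = 1/(-6329 - 7012) = 1/(-13341) = -1/13341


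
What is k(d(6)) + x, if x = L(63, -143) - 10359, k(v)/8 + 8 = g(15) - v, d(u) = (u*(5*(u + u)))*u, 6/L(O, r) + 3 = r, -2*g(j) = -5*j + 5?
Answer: -2001882/73 ≈ -27423.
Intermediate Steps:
g(j) = -5/2 + 5*j/2 (g(j) = -(-5*j + 5)/2 = -(5 - 5*j)/2 = -5/2 + 5*j/2)
L(O, r) = 6/(-3 + r)
d(u) = 10*u³ (d(u) = (u*(5*(2*u)))*u = (u*(10*u))*u = (10*u²)*u = 10*u³)
k(v) = 216 - 8*v (k(v) = -64 + 8*((-5/2 + (5/2)*15) - v) = -64 + 8*((-5/2 + 75/2) - v) = -64 + 8*(35 - v) = -64 + (280 - 8*v) = 216 - 8*v)
x = -756210/73 (x = 6/(-3 - 143) - 10359 = 6/(-146) - 10359 = 6*(-1/146) - 10359 = -3/73 - 10359 = -756210/73 ≈ -10359.)
k(d(6)) + x = (216 - 80*6³) - 756210/73 = (216 - 80*216) - 756210/73 = (216 - 8*2160) - 756210/73 = (216 - 17280) - 756210/73 = -17064 - 756210/73 = -2001882/73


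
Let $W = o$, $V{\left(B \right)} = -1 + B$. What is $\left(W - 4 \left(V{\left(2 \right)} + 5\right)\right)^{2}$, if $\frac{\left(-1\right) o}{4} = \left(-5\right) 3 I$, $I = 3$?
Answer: $24336$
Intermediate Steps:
$o = 180$ ($o = - 4 \left(-5\right) 3 \cdot 3 = - 4 \left(\left(-15\right) 3\right) = \left(-4\right) \left(-45\right) = 180$)
$W = 180$
$\left(W - 4 \left(V{\left(2 \right)} + 5\right)\right)^{2} = \left(180 - 4 \left(\left(-1 + 2\right) + 5\right)\right)^{2} = \left(180 - 4 \left(1 + 5\right)\right)^{2} = \left(180 - 24\right)^{2} = 156^{2} = 24336$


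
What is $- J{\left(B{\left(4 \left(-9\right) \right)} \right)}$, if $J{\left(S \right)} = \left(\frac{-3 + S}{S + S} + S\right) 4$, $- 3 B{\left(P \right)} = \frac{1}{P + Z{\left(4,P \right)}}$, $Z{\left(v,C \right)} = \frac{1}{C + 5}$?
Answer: $\frac{67163600}{103881} \approx 646.54$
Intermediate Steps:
$Z{\left(v,C \right)} = \frac{1}{5 + C}$
$B{\left(P \right)} = - \frac{1}{3 \left(P + \frac{1}{5 + P}\right)}$
$J{\left(S \right)} = 4 S + \frac{2 \left(-3 + S\right)}{S}$ ($J{\left(S \right)} = \left(\frac{-3 + S}{2 S} + S\right) 4 = \left(S + \frac{-3 + S}{2 S}\right) 4 = 4 S + \frac{2 \left(-3 + S\right)}{S}$)
$- J{\left(B{\left(4 \left(-9\right) \right)} \right)} = - (2 - \frac{6}{\frac{1}{3} \frac{1}{1 + 4 \left(-9\right) \left(5 + 4 \left(-9\right)\right)} \left(-5 - 4 \left(-9\right)\right)} + 4 \frac{-5 - 4 \left(-9\right)}{3 \left(1 + 4 \left(-9\right) \left(5 + 4 \left(-9\right)\right)\right)}) = - (2 - \frac{6}{\frac{1}{3} \frac{1}{1 - 36 \left(5 - 36\right)} \left(-5 - -36\right)} + 4 \frac{-5 - -36}{3 \left(1 - 36 \left(5 - 36\right)\right)}) = - (2 - \frac{6}{\frac{1}{3} \frac{1}{1 - -1116} \left(-5 + 36\right)} + 4 \frac{-5 + 36}{3 \left(1 - -1116\right)}) = - (2 - \frac{6}{\frac{1}{3} \frac{1}{1 + 1116} \cdot 31} + 4 \cdot \frac{1}{3} \frac{1}{1 + 1116} \cdot 31) = - (2 - \frac{6}{\frac{1}{3} \cdot \frac{1}{1117} \cdot 31} + 4 \cdot \frac{1}{3} \cdot \frac{1}{1117} \cdot 31) = - (2 - \frac{6}{\frac{31}{3351}} + 4 \cdot \frac{31}{3351}) = - (2 - \frac{20106}{31} + \frac{124}{3351}) = \left(-1\right) \left(- \frac{67163600}{103881}\right) = \frac{67163600}{103881}$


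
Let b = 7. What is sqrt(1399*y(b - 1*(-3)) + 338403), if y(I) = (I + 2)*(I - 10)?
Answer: sqrt(338403) ≈ 581.72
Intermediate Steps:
y(I) = (-10 + I)*(2 + I) (y(I) = (2 + I)*(-10 + I) = (-10 + I)*(2 + I))
sqrt(1399*y(b - 1*(-3)) + 338403) = sqrt(1399*(-20 + (7 - 1*(-3))**2 - 8*(7 - 1*(-3))) + 338403) = sqrt(1399*(-20 + (7 + 3)**2 - 8*(7 + 3)) + 338403) = sqrt(1399*(-20 + 10**2 - 8*10) + 338403) = sqrt(1399*(-20 + 100 - 80) + 338403) = sqrt(1399*0 + 338403) = sqrt(0 + 338403) = sqrt(338403)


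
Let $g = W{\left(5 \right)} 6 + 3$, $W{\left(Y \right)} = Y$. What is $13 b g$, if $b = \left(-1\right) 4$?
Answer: $-1716$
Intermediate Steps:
$b = -4$
$g = 33$ ($g = 5 \cdot 6 + 3 = 30 + 3 = 33$)
$13 b g = 13 \left(-4\right) 33 = \left(-52\right) 33 = -1716$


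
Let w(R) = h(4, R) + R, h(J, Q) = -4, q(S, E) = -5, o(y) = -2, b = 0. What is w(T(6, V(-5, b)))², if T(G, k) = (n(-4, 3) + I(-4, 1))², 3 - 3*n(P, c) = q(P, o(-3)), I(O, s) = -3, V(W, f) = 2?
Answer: 1225/81 ≈ 15.123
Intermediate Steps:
n(P, c) = 8/3 (n(P, c) = 1 - ⅓*(-5) = 1 + 5/3 = 8/3)
T(G, k) = ⅑ (T(G, k) = (8/3 - 3)² = (-⅓)² = ⅑)
w(R) = -4 + R
w(T(6, V(-5, b)))² = (-4 + ⅑)² = (-35/9)² = 1225/81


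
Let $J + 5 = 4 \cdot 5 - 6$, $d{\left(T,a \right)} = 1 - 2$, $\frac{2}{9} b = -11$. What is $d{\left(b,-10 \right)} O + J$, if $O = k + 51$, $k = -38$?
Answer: $-4$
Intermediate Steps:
$b = - \frac{99}{2}$ ($b = \frac{9}{2} \left(-11\right) = - \frac{99}{2} \approx -49.5$)
$d{\left(T,a \right)} = -1$ ($d{\left(T,a \right)} = 1 - 2 = -1$)
$J = 9$ ($J = -5 + \left(4 \cdot 5 - 6\right) = -5 + \left(20 - 6\right) = -5 + 14 = 9$)
$O = 13$ ($O = -38 + 51 = 13$)
$d{\left(b,-10 \right)} O + J = \left(-1\right) 13 + 9 = -13 + 9 = -4$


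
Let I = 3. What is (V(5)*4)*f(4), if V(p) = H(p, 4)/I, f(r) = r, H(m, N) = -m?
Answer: -80/3 ≈ -26.667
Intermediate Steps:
V(p) = -p/3
(V(5)*4)*f(4) = (-1/3*5*4)*4 = -5/3*4*4 = -20/3*4 = -80/3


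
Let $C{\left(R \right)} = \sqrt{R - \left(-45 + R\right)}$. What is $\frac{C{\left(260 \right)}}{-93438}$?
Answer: $- \frac{\sqrt{5}}{31146} \approx -7.1793 \cdot 10^{-5}$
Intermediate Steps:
$C{\left(R \right)} = 3 \sqrt{5}$ ($C{\left(R \right)} = \sqrt{45} = 3 \sqrt{5}$)
$\frac{C{\left(260 \right)}}{-93438} = \frac{3 \sqrt{5}}{-93438} = 3 \sqrt{5} \left(- \frac{1}{93438}\right) = - \frac{\sqrt{5}}{31146}$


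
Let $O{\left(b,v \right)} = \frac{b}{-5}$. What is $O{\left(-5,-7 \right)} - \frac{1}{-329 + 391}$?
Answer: $\frac{61}{62} \approx 0.98387$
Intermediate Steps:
$O{\left(b,v \right)} = - \frac{b}{5}$ ($O{\left(b,v \right)} = b \left(- \frac{1}{5}\right) = - \frac{b}{5}$)
$O{\left(-5,-7 \right)} - \frac{1}{-329 + 391} = \left(- \frac{1}{5}\right) \left(-5\right) - \frac{1}{-329 + 391} = 1 - \frac{1}{62} = \frac{61}{62}$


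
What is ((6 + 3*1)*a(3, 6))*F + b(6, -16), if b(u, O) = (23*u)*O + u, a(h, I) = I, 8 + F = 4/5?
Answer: -12954/5 ≈ -2590.8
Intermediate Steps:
F = -36/5 (F = -8 + 4/5 = -8 + 4*(⅕) = -8 + ⅘ = -36/5 ≈ -7.2000)
b(u, O) = u + 23*O*u (b(u, O) = 23*O*u + u = u + 23*O*u)
((6 + 3*1)*a(3, 6))*F + b(6, -16) = ((6 + 3*1)*6)*(-36/5) + 6*(1 + 23*(-16)) = ((6 + 3)*6)*(-36/5) + 6*(1 - 368) = (9*6)*(-36/5) + 6*(-367) = 54*(-36/5) - 2202 = -1944/5 - 2202 = -12954/5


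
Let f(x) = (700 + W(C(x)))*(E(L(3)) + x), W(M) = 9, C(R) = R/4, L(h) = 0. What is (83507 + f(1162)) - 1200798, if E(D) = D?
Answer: -293433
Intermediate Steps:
C(R) = R/4 (C(R) = R*(¼) = R/4)
f(x) = 709*x (f(x) = (700 + 9)*(0 + x) = 709*x)
(83507 + f(1162)) - 1200798 = (83507 + 709*1162) - 1200798 = (83507 + 823858) - 1200798 = 907365 - 1200798 = -293433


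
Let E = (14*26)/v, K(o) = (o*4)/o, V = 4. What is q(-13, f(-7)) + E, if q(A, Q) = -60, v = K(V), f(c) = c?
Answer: 31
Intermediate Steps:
K(o) = 4 (K(o) = (4*o)/o = 4)
v = 4
E = 91 (E = (14*26)/4 = 364*(¼) = 91)
q(-13, f(-7)) + E = -60 + 91 = 31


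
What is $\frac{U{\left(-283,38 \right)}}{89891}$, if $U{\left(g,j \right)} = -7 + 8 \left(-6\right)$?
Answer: $- \frac{55}{89891} \approx -0.00061185$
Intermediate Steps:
$U{\left(g,j \right)} = -55$ ($U{\left(g,j \right)} = -7 - 48 = -55$)
$\frac{U{\left(-283,38 \right)}}{89891} = - \frac{55}{89891}$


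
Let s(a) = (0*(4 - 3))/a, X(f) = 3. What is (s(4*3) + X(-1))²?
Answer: 9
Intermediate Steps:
s(a) = 0 (s(a) = (0*1)/a = 0/a = 0)
(s(4*3) + X(-1))² = (0 + 3)² = 3² = 9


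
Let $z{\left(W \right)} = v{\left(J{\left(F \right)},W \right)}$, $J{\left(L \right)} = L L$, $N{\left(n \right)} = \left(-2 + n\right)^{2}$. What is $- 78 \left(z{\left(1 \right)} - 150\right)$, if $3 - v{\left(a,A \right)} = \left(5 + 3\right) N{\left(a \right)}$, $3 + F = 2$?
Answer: $12090$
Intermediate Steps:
$F = -1$ ($F = -3 + 2 = -1$)
$J{\left(L \right)} = L^{2}$
$v{\left(a,A \right)} = 3 - 8 \left(-2 + a\right)^{2}$ ($v{\left(a,A \right)} = 3 - \left(5 + 3\right) \left(-2 + a\right)^{2} = 3 - 8 \left(-2 + a\right)^{2}$)
$z{\left(W \right)} = -5$ ($z{\left(W \right)} = 3 - 8 \left(-2 + \left(-1\right)^{2}\right)^{2} = 3 - 8 \left(-2 + 1\right)^{2} = 3 - 8 \left(-1\right)^{2} = 3 - 8 = -5$)
$- 78 \left(z{\left(1 \right)} - 150\right) = - 78 \left(-5 - 150\right) = \left(-78\right) \left(-155\right) = 12090$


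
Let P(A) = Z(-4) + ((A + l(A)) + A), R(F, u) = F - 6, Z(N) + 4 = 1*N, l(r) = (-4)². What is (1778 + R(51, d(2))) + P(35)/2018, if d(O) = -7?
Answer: 1839446/1009 ≈ 1823.0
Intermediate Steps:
l(r) = 16
Z(N) = -4 + N (Z(N) = -4 + 1*N = -4 + N)
R(F, u) = -6 + F
P(A) = 8 + 2*A (P(A) = (-4 - 4) + ((A + 16) + A) = -8 + ((16 + A) + A) = -8 + (16 + 2*A) = 8 + 2*A)
(1778 + R(51, d(2))) + P(35)/2018 = (1778 + (-6 + 51)) + (8 + 2*35)/2018 = (1778 + 45) + (8 + 70)*(1/2018) = 1823 + 78*(1/2018) = 1823 + 39/1009 = 1839446/1009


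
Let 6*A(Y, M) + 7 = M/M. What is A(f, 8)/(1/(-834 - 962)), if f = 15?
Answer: 1796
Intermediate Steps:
A(Y, M) = -1 (A(Y, M) = -7/6 + (M/M)/6 = -7/6 + (1/6)*1 = -7/6 + 1/6 = -1)
A(f, 8)/(1/(-834 - 962)) = -1/(1/(-834 - 962)) = -1/(1/(-1796)) = -1/(-1/1796) = -1*(-1796) = 1796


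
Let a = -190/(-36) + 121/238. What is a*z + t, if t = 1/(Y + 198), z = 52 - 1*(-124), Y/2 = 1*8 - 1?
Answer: 231223535/227052 ≈ 1018.4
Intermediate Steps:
Y = 14 (Y = 2*(1*8 - 1) = 2*(8 - 1) = 2*7 = 14)
z = 176 (z = 52 + 124 = 176)
a = 6197/1071 (a = -190*(-1/36) + 121*(1/238) = 95/18 + 121/238 = 6197/1071 ≈ 5.7862)
t = 1/212 (t = 1/(14 + 198) = 1/212 ≈ 0.0047170)
a*z + t = (6197/1071)*176 + 1/212 = 1090672/1071 + 1/212 = 231223535/227052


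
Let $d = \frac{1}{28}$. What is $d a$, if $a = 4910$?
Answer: $\frac{2455}{14} \approx 175.36$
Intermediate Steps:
$d = \frac{1}{28} \approx 0.035714$
$d a = \frac{1}{28} \cdot 4910 = \frac{2455}{14}$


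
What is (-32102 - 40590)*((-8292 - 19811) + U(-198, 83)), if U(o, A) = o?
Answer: 2057256292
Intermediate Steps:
(-32102 - 40590)*((-8292 - 19811) + U(-198, 83)) = (-32102 - 40590)*((-8292 - 19811) - 198) = -72692*(-28103 - 198) = -72692*(-28301) = 2057256292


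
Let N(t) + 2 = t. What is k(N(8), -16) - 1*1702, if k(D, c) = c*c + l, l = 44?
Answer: -1402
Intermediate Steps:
N(t) = -2 + t
k(D, c) = 44 + c² (k(D, c) = c*c + 44 = c² + 44 = 44 + c²)
k(N(8), -16) - 1*1702 = (44 + (-16)²) - 1*1702 = (44 + 256) - 1702 = 300 - 1702 = -1402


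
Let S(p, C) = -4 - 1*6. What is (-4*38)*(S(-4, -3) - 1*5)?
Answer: 2280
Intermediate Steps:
S(p, C) = -10 (S(p, C) = -4 - 6 = -10)
(-4*38)*(S(-4, -3) - 1*5) = (-4*38)*(-10 - 1*5) = -152*(-10 - 5) = -152*(-15) = 2280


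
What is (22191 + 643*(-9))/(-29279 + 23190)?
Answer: -16404/6089 ≈ -2.6940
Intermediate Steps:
(22191 + 643*(-9))/(-29279 + 23190) = (22191 - 5787)/(-6089) = 16404*(-1/6089) = -16404/6089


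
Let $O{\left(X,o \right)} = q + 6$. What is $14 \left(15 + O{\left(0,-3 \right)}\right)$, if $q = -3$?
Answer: $252$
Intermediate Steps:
$O{\left(X,o \right)} = 3$ ($O{\left(X,o \right)} = -3 + 6 = 3$)
$14 \left(15 + O{\left(0,-3 \right)}\right) = 14 \left(15 + 3\right) = 14 \cdot 18 = 252$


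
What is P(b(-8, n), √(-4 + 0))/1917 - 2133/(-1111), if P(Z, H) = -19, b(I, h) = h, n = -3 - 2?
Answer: 4067852/2129787 ≈ 1.9100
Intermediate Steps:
n = -5
P(b(-8, n), √(-4 + 0))/1917 - 2133/(-1111) = -19/1917 - 2133/(-1111) = -19*1/1917 - 2133*(-1/1111) = -19/1917 + 2133/1111 = 4067852/2129787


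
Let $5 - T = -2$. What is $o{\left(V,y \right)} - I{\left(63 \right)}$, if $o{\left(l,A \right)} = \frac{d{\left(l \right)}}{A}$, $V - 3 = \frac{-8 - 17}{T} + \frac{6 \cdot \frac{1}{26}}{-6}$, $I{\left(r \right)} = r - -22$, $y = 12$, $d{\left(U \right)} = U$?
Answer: $- \frac{61917}{728} \approx -85.051$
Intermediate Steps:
$T = 7$ ($T = 5 - -2 = 5 + 2 = 7$)
$I{\left(r \right)} = 22 + r$ ($I{\left(r \right)} = r + 22 = 22 + r$)
$V = - \frac{111}{182}$ ($V = 3 + \left(\frac{-8 - 17}{7} + \frac{6 \cdot \frac{1}{26}}{-6}\right) = 3 + \left(\left(-8 - 17\right) \frac{1}{7} + 6 \cdot \frac{1}{26} \left(- \frac{1}{6}\right)\right) = 3 + \left(\left(-25\right) \frac{1}{7} + \frac{3}{13} \left(- \frac{1}{6}\right)\right) = 3 - \frac{657}{182} = - \frac{111}{182} \approx -0.60989$)
$o{\left(l,A \right)} = \frac{l}{A}$
$o{\left(V,y \right)} - I{\left(63 \right)} = - \frac{111}{182 \cdot 12} - \left(22 + 63\right) = \left(- \frac{111}{182}\right) \frac{1}{12} - 85 = - \frac{37}{728} - 85 = - \frac{61917}{728}$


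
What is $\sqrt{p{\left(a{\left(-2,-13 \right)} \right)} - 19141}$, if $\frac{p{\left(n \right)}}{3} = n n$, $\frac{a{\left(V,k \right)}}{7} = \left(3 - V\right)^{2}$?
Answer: $\sqrt{72734} \approx 269.69$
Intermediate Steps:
$a{\left(V,k \right)} = 7 \left(3 - V\right)^{2}$
$p{\left(n \right)} = 3 n^{2}$ ($p{\left(n \right)} = 3 n n = 3 n^{2}$)
$\sqrt{p{\left(a{\left(-2,-13 \right)} \right)} - 19141} = \sqrt{3 \left(7 \left(-3 - 2\right)^{2}\right)^{2} - 19141} = \sqrt{3 \left(7 \left(-5\right)^{2}\right)^{2} - 19141} = \sqrt{3 \left(7 \cdot 25\right)^{2} - 19141} = \sqrt{3 \cdot 175^{2} - 19141} = \sqrt{3 \cdot 30625 - 19141} = \sqrt{91875 - 19141} = \sqrt{72734}$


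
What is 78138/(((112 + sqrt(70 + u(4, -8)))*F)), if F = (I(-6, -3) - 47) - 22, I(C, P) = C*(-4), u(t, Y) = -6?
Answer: -1447/100 ≈ -14.470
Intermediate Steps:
I(C, P) = -4*C
F = -45 (F = (-4*(-6) - 47) - 22 = (24 - 47) - 22 = -23 - 22 = -45)
78138/(((112 + sqrt(70 + u(4, -8)))*F)) = 78138/(((112 + sqrt(70 - 6))*(-45))) = 78138/(((112 + sqrt(64))*(-45))) = 78138/(((112 + 8)*(-45))) = 78138/((120*(-45))) = 78138/(-5400) = 78138*(-1/5400) = -1447/100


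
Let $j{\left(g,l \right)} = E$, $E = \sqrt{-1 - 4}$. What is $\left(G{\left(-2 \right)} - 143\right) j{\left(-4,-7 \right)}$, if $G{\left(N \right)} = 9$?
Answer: $- 134 i \sqrt{5} \approx - 299.63 i$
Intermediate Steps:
$E = i \sqrt{5}$ ($E = \sqrt{-5} = i \sqrt{5} \approx 2.2361 i$)
$j{\left(g,l \right)} = i \sqrt{5}$
$\left(G{\left(-2 \right)} - 143\right) j{\left(-4,-7 \right)} = \left(9 - 143\right) i \sqrt{5} = - 134 i \sqrt{5}$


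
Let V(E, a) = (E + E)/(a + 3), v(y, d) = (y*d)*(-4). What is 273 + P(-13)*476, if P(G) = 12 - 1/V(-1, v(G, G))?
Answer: -154189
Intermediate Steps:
v(y, d) = -4*d*y (v(y, d) = (d*y)*(-4) = -4*d*y)
V(E, a) = 2*E/(3 + a) (V(E, a) = (2*E)/(3 + a) = 2*E/(3 + a))
P(G) = 27/2 - 2*G² (P(G) = 12 - 1/(2*(-1)/(3 - 4*G*G)) = 12 - 1/(2*(-1)/(3 - 4*G²)) = 12 - 1/((-2/(3 - 4*G²))) = 12 - (-3/2 + 2*G²) = 12 + (3/2 - 2*G²) = 27/2 - 2*G²)
273 + P(-13)*476 = 273 + (27/2 - 2*(-13)²)*476 = 273 + (27/2 - 2*169)*476 = 273 + (27/2 - 338)*476 = 273 - 649/2*476 = 273 - 154462 = -154189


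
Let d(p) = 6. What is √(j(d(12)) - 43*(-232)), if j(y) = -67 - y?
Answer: √9903 ≈ 99.514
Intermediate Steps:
√(j(d(12)) - 43*(-232)) = √((-67 - 1*6) - 43*(-232)) = √((-67 - 6) + 9976) = √(-73 + 9976) = √9903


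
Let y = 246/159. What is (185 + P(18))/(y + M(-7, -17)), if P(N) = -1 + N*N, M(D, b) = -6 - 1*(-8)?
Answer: 6731/47 ≈ 143.21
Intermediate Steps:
M(D, b) = 2 (M(D, b) = -6 + 8 = 2)
y = 82/53 (y = 246*(1/159) = 82/53 ≈ 1.5472)
P(N) = -1 + N**2
(185 + P(18))/(y + M(-7, -17)) = (185 + (-1 + 18**2))/(82/53 + 2) = (185 + (-1 + 324))/(188/53) = (185 + 323)*(53/188) = 508*(53/188) = 6731/47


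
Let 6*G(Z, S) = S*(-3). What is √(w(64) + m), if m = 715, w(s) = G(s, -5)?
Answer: √2870/2 ≈ 26.786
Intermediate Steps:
G(Z, S) = -S/2 (G(Z, S) = (S*(-3))/6 = (-3*S)/6 = -S/2)
w(s) = 5/2 (w(s) = -½*(-5) = 5/2)
√(w(64) + m) = √(5/2 + 715) = √(1435/2) = √2870/2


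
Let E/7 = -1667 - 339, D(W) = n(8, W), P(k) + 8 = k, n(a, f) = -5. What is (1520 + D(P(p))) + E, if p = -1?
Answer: -12527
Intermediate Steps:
P(k) = -8 + k
D(W) = -5
E = -14042 (E = 7*(-1667 - 339) = 7*(-2006) = -14042)
(1520 + D(P(p))) + E = (1520 - 5) - 14042 = 1515 - 14042 = -12527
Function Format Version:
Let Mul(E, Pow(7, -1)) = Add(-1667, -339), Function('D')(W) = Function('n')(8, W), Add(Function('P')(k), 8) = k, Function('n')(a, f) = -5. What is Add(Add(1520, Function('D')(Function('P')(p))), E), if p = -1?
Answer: -12527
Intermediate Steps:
Function('P')(k) = Add(-8, k)
Function('D')(W) = -5
E = -14042 (E = Mul(7, Add(-1667, -339)) = Mul(7, -2006) = -14042)
Add(Add(1520, Function('D')(Function('P')(p))), E) = Add(Add(1520, -5), -14042) = Add(1515, -14042) = -12527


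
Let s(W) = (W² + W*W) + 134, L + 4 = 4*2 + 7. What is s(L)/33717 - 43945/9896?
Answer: -1477972669/333663432 ≈ -4.4295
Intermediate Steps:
L = 11 (L = -4 + (4*2 + 7) = -4 + (8 + 7) = -4 + 15 = 11)
s(W) = 134 + 2*W² (s(W) = (W² + W²) + 134 = 2*W² + 134 = 134 + 2*W²)
s(L)/33717 - 43945/9896 = (134 + 2*11²)/33717 - 43945/9896 = (134 + 2*121)*(1/33717) - 43945*1/9896 = (134 + 242)*(1/33717) - 43945/9896 = 376*(1/33717) - 43945/9896 = 376/33717 - 43945/9896 = -1477972669/333663432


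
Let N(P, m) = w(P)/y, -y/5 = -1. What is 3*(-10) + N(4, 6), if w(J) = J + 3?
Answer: -143/5 ≈ -28.600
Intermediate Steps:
w(J) = 3 + J
y = 5 (y = -5*(-1) = 5)
N(P, m) = ⅗ + P/5 (N(P, m) = (3 + P)/5 = (3 + P)*(⅕) = ⅗ + P/5)
3*(-10) + N(4, 6) = 3*(-10) + (⅗ + (⅕)*4) = -30 + (⅗ + ⅘) = -30 + 7/5 = -143/5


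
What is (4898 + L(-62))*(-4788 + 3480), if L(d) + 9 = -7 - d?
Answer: -6466752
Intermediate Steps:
L(d) = -16 - d (L(d) = -9 + (-7 - d) = -16 - d)
(4898 + L(-62))*(-4788 + 3480) = (4898 + (-16 - 1*(-62)))*(-4788 + 3480) = (4898 + (-16 + 62))*(-1308) = (4898 + 46)*(-1308) = 4944*(-1308) = -6466752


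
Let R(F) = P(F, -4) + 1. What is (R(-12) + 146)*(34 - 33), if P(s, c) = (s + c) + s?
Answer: 119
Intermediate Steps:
P(s, c) = c + 2*s (P(s, c) = (c + s) + s = c + 2*s)
R(F) = -3 + 2*F (R(F) = (-4 + 2*F) + 1 = -3 + 2*F)
(R(-12) + 146)*(34 - 33) = ((-3 + 2*(-12)) + 146)*(34 - 33) = ((-3 - 24) + 146)*1 = (-27 + 146)*1 = 119*1 = 119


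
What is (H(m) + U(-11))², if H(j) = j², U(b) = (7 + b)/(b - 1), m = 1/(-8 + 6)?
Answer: 49/144 ≈ 0.34028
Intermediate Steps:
m = -½ (m = 1/(-2) = -½ ≈ -0.50000)
U(b) = (7 + b)/(-1 + b)
(H(m) + U(-11))² = ((-½)² + (7 - 11)/(-1 - 11))² = (¼ - 4/(-12))² = (¼ - 1/12*(-4))² = (¼ + ⅓)² = (7/12)² = 49/144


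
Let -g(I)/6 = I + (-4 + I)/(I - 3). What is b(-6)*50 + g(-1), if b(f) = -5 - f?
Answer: 97/2 ≈ 48.500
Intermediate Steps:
g(I) = -6*I - 6*(-4 + I)/(-3 + I) (g(I) = -6*(I + (-4 + I)/(I - 3)) = -6*(I + (-4 + I)/(-3 + I)) = -6*I - 6*(-4 + I)/(-3 + I))
b(-6)*50 + g(-1) = (-5 - 1*(-6))*50 + 6*(4 - 1*(-1)**2 + 2*(-1))/(-3 - 1) = (-5 + 6)*50 + 6*(4 - 1*1 - 2)/(-4) = 1*50 + 6*(-1/4)*(4 - 1 - 2) = 50 + 6*(-1/4)*1 = 50 - 3/2 = 97/2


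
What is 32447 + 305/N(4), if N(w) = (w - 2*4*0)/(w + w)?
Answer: 33057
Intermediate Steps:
N(w) = ½ (N(w) = (w - 8*0)/((2*w)) = (w + 0)*(1/(2*w)) = w*(1/(2*w)) = ½)
32447 + 305/N(4) = 32447 + 305/(½) = 32447 + 2*305 = 32447 + 610 = 33057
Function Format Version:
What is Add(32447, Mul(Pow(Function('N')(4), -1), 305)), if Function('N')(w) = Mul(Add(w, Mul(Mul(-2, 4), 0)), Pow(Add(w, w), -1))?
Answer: 33057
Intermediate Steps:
Function('N')(w) = Rational(1, 2) (Function('N')(w) = Mul(Add(w, Mul(-8, 0)), Pow(Mul(2, w), -1)) = Mul(Add(w, 0), Mul(Rational(1, 2), Pow(w, -1))) = Mul(w, Mul(Rational(1, 2), Pow(w, -1))) = Rational(1, 2))
Add(32447, Mul(Pow(Function('N')(4), -1), 305)) = Add(32447, Mul(Pow(Rational(1, 2), -1), 305)) = Add(32447, Mul(2, 305)) = Add(32447, 610) = 33057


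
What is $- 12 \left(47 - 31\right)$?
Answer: $-192$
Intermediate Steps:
$- 12 \left(47 - 31\right) = \left(-12\right) 16 = -192$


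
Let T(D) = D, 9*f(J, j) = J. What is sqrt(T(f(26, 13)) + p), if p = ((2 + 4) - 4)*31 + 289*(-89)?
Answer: I*sqrt(230905)/3 ≈ 160.18*I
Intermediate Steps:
f(J, j) = J/9
p = -25659 (p = (6 - 4)*31 - 25721 = 2*31 - 25721 = 62 - 25721 = -25659)
sqrt(T(f(26, 13)) + p) = sqrt((1/9)*26 - 25659) = sqrt(26/9 - 25659) = sqrt(-230905/9) = I*sqrt(230905)/3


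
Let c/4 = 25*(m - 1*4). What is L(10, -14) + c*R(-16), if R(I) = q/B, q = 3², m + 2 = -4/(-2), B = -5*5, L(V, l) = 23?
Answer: 167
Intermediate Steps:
B = -25
m = 0 (m = -2 - 4/(-2) = -2 - 4*(-½) = -2 + 2 = 0)
q = 9
R(I) = -9/25 (R(I) = 9/(-25) = 9*(-1/25) = -9/25)
c = -400 (c = 4*(25*(0 - 1*4)) = 4*(25*(0 - 4)) = 4*(25*(-4)) = 4*(-100) = -400)
L(10, -14) + c*R(-16) = 23 - 400*(-9/25) = 23 + 144 = 167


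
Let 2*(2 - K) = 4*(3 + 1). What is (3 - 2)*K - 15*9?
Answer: -141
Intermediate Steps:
K = -6 (K = 2 - 2*(3 + 1) = 2 - 2*4 = 2 - ½*16 = 2 - 8 = -6)
(3 - 2)*K - 15*9 = (3 - 2)*(-6) - 15*9 = 1*(-6) - 135 = -6 - 135 = -141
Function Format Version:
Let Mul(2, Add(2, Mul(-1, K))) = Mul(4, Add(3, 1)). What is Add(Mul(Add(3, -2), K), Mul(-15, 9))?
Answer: -141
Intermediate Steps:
K = -6 (K = Add(2, Mul(Rational(-1, 2), Mul(4, Add(3, 1)))) = Add(2, Mul(Rational(-1, 2), Mul(4, 4))) = Add(2, Mul(Rational(-1, 2), 16)) = Add(2, -8) = -6)
Add(Mul(Add(3, -2), K), Mul(-15, 9)) = Add(Mul(Add(3, -2), -6), Mul(-15, 9)) = Add(Mul(1, -6), -135) = Add(-6, -135) = -141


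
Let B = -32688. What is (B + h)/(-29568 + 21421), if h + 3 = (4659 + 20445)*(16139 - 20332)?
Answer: 105293763/8147 ≈ 12924.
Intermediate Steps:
h = -105261075 (h = -3 + (4659 + 20445)*(16139 - 20332) = -3 + 25104*(-4193) = -3 - 105261072 = -105261075)
(B + h)/(-29568 + 21421) = (-32688 - 105261075)/(-29568 + 21421) = -105293763/(-8147) = -105293763*(-1/8147) = 105293763/8147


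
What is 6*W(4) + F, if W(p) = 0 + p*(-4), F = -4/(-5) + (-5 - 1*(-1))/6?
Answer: -1438/15 ≈ -95.867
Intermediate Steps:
F = 2/15 (F = -4*(-1/5) + (-5 + 1)*(1/6) = 4/5 - 4*1/6 = 4/5 - 2/3 = 2/15 ≈ 0.13333)
W(p) = -4*p (W(p) = 0 - 4*p = -4*p)
6*W(4) + F = 6*(-4*4) + 2/15 = 6*(-16) + 2/15 = -96 + 2/15 = -1438/15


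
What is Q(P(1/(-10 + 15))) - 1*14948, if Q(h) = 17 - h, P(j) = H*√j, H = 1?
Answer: -14931 - √5/5 ≈ -14931.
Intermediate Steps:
P(j) = √j (P(j) = 1*√j = √j)
Q(P(1/(-10 + 15))) - 1*14948 = (17 - √(1/(-10 + 15))) - 1*14948 = (17 - √(1/5)) - 14948 = (17 - √(⅕)) - 14948 = (17 - √5/5) - 14948 = -14931 - √5/5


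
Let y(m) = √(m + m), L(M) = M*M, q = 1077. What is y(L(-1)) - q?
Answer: -1077 + √2 ≈ -1075.6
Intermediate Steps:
L(M) = M²
y(m) = √2*√m (y(m) = √(2*m) = √2*√m)
y(L(-1)) - q = √2*√((-1)²) - 1*1077 = √2*√1 - 1077 = √2*1 - 1077 = √2 - 1077 = -1077 + √2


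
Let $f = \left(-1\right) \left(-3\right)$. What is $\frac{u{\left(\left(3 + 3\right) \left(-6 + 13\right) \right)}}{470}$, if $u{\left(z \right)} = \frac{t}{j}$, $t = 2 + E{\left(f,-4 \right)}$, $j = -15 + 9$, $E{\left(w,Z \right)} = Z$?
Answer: $\frac{1}{1410} \approx 0.00070922$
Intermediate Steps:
$f = 3$
$j = -6$
$t = -2$ ($t = 2 - 4 = -2$)
$u{\left(z \right)} = \frac{1}{3}$ ($u{\left(z \right)} = - \frac{2}{-6} = \left(-2\right) \left(- \frac{1}{6}\right) = \frac{1}{3}$)
$\frac{u{\left(\left(3 + 3\right) \left(-6 + 13\right) \right)}}{470} = \frac{1}{3 \cdot 470} = \frac{1}{3} \cdot \frac{1}{470} = \frac{1}{1410}$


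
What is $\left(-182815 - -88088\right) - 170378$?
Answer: $-265105$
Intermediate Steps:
$\left(-182815 - -88088\right) - 170378 = \left(-182815 + 88088\right) - 170378 = -94727 - 170378 = -265105$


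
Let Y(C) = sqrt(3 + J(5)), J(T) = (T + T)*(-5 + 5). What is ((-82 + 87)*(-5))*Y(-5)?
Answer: -25*sqrt(3) ≈ -43.301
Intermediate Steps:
J(T) = 0 (J(T) = (2*T)*0 = 0)
Y(C) = sqrt(3) (Y(C) = sqrt(3 + 0) = sqrt(3))
((-82 + 87)*(-5))*Y(-5) = ((-82 + 87)*(-5))*sqrt(3) = (5*(-5))*sqrt(3) = -25*sqrt(3)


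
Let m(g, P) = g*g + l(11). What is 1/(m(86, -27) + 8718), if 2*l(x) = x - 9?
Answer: 1/16115 ≈ 6.2054e-5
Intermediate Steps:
l(x) = -9/2 + x/2 (l(x) = (x - 9)/2 = (-9 + x)/2 = -9/2 + x/2)
m(g, P) = 1 + g² (m(g, P) = g*g + (-9/2 + (½)*11) = g² + (-9/2 + 11/2) = g² + 1 = 1 + g²)
1/(m(86, -27) + 8718) = 1/((1 + 86²) + 8718) = 1/((1 + 7396) + 8718) = 1/(7397 + 8718) = 1/16115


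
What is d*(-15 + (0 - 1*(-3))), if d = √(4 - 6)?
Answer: -12*I*√2 ≈ -16.971*I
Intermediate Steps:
d = I*√2 (d = √(-2) = I*√2 ≈ 1.4142*I)
d*(-15 + (0 - 1*(-3))) = (I*√2)*(-15 + (0 - 1*(-3))) = (I*√2)*(-15 + (0 + 3)) = (I*√2)*(-15 + 3) = (I*√2)*(-12) = -12*I*√2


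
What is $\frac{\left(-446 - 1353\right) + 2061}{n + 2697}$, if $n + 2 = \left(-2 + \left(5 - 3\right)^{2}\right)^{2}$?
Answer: $\frac{262}{2699} \approx 0.097073$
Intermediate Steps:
$n = 2$ ($n = -2 + \left(-2 + \left(5 - 3\right)^{2}\right)^{2} = -2 + \left(-2 + 2^{2}\right)^{2} = -2 + \left(-2 + 4\right)^{2} = -2 + 2^{2} = -2 + 4 = 2$)
$\frac{\left(-446 - 1353\right) + 2061}{n + 2697} = \frac{\left(-446 - 1353\right) + 2061}{2 + 2697} = \frac{\left(-446 - 1353\right) + 2061}{2699} = \left(-1799 + 2061\right) \frac{1}{2699} = 262 \cdot \frac{1}{2699} = \frac{262}{2699}$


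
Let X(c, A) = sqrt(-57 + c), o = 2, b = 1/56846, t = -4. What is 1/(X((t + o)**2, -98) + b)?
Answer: 56846/171267788949 - 3231467716*I*sqrt(53)/171267788949 ≈ 3.3191e-7 - 0.13736*I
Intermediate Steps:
b = 1/56846 ≈ 1.7591e-5
1/(X((t + o)**2, -98) + b) = 1/(sqrt(-57 + (-4 + 2)**2) + 1/56846) = 1/(sqrt(-57 + (-2)**2) + 1/56846) = 1/(sqrt(-57 + 4) + 1/56846) = 1/(sqrt(-53) + 1/56846) = 1/(I*sqrt(53) + 1/56846) = 1/(1/56846 + I*sqrt(53))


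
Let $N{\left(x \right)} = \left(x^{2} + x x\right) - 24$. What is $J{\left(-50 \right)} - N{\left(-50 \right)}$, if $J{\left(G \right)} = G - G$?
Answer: $-4976$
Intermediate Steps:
$N{\left(x \right)} = -24 + 2 x^{2}$ ($N{\left(x \right)} = \left(x^{2} + x^{2}\right) - 24 = 2 x^{2} - 24 = -24 + 2 x^{2}$)
$J{\left(G \right)} = 0$
$J{\left(-50 \right)} - N{\left(-50 \right)} = 0 - \left(-24 + 2 \left(-50\right)^{2}\right) = 0 - \left(-24 + 2 \cdot 2500\right) = 0 - \left(-24 + 5000\right) = 0 - 4976 = -4976$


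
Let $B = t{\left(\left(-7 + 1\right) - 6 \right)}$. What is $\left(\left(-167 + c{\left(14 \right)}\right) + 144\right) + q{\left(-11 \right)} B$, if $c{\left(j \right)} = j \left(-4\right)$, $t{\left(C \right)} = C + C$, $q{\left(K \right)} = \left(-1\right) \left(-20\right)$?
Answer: $-559$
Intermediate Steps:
$q{\left(K \right)} = 20$
$t{\left(C \right)} = 2 C$
$B = -24$ ($B = 2 \left(\left(-7 + 1\right) - 6\right) = 2 \left(-6 - 6\right) = 2 \left(-12\right) = -24$)
$c{\left(j \right)} = - 4 j$
$\left(\left(-167 + c{\left(14 \right)}\right) + 144\right) + q{\left(-11 \right)} B = \left(\left(-167 - 56\right) + 144\right) + 20 \left(-24\right) = \left(\left(-167 - 56\right) + 144\right) - 480 = \left(-223 + 144\right) - 480 = -79 - 480 = -559$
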